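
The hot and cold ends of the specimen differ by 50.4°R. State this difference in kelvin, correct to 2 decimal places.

28.00 K

For a temperature interval the offset drops out; only the factor 5/9 applies.
50.4 × 5/9 = 28.00.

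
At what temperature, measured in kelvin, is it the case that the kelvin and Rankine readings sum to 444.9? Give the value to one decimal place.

Let K be the kelvin reading. The Rankine reading is R = 1.8·K.
Require K + R = 444.9: (2.8)·K = 444.9.
K = (444.9) / (2.8) = 158.9.

158.9 K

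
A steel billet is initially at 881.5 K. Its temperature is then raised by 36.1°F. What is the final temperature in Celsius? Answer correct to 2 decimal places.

Initial temperature in Celsius: 881.5 - 273.15 = 608.3500°C.
The 36.1°F change is an interval, so only the factor 5/9 applies: +36.1 × 5/9 = +20.0556°C.
Final Celsius temperature: 608.3500 + 20.0556 = 628.4056°C.

628.41°C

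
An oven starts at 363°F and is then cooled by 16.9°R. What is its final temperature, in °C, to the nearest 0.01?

Initial temperature in Celsius: (363 - 32) × 5/9 = 183.8889°C.
The 16.9°R change is an interval, so only the factor 5/9 applies: -16.9 × 5/9 = -9.3889°C.
Final Celsius temperature: 183.8889 - 9.3889 = 174.5000°C.

174.50°C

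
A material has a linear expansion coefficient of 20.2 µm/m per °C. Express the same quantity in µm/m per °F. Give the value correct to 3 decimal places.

The quantity depends on a temperature interval, so only the ratio of degree sizes applies; the offset between the scales is irrelevant.
A change of 1°F is a change of 5/9°C, so per °F the value is 20.2 × 5/9 = 11.222.

11.222 µm/m per °F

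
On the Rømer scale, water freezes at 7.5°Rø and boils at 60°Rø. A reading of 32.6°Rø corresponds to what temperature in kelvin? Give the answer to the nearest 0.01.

Linear interpolation between the fixed points: C = (32.6 - 7.5) × 100 / (60 - 7.5) = 47.8095°C.
Then 47.8095 + 273.15 = 320.96 K.

320.96 K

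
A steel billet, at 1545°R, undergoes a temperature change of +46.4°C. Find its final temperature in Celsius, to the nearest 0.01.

631.58°C

Initial temperature in Celsius: (1545 - 491.67) × 5/9 = 585.1833°C.
Final Celsius temperature: 585.1833 + 46.4000 = 631.5833°C.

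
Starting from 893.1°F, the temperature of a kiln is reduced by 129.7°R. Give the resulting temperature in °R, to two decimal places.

1223.07°R

Initial temperature in Celsius: (893.1 - 32) × 5/9 = 478.3889°C.
The 129.7°R change is an interval, so only the factor 5/9 applies: -129.7 × 5/9 = -72.0556°C.
Final Celsius temperature: 478.3889 - 72.0556 = 406.3333°C.
In Rankine: 406.3333 × 1.8 + 491.67 = 1223.07°R.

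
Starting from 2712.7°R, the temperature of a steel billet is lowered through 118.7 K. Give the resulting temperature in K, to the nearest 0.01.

1388.36 K

Initial temperature in Celsius: (2712.7 - 491.67) × 5/9 = 1233.9056°C.
The 118.7 K change is an interval; Kelvin and Celsius degrees are the same size, so ΔC = -118.7°C.
Final Celsius temperature: 1233.9056 - 118.7000 = 1115.2056°C.
In kelvin: 1115.2056 + 273.15 = 1388.36 K.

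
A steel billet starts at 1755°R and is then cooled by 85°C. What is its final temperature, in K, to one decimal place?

890.0 K

Initial temperature in Celsius: (1755 - 491.67) × 5/9 = 701.8500°C.
Final Celsius temperature: 701.8500 - 85.0000 = 616.8500°C.
In kelvin: 616.8500 + 273.15 = 890.0 K.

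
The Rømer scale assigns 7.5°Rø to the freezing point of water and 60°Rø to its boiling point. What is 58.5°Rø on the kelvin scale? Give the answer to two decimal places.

Linear interpolation between the fixed points: C = (58.5 - 7.5) × 100 / (60 - 7.5) = 97.1429°C.
Then 97.1429 + 273.15 = 370.29 K.

370.29 K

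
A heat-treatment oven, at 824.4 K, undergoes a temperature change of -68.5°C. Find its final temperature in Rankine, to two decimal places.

1360.62°R

Initial temperature in Celsius: 824.4 - 273.15 = 551.2500°C.
Final Celsius temperature: 551.2500 - 68.5000 = 482.7500°C.
In Rankine: 482.7500 × 1.8 + 491.67 = 1360.62°R.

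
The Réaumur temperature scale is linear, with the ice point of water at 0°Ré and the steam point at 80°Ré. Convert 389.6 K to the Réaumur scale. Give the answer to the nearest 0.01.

First in Celsius: 389.6 - 273.15 = 116.4500°C.
Linearly onto the Réaumur scale: 0 + (116.4500 / 100) × (80 - 0) = 93.16°Ré.

93.16°Ré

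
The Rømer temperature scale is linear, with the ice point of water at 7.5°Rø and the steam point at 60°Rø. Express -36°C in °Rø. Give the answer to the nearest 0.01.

Linearly onto the Rømer scale: 7.5 + (-36.0000 / 100) × (60 - 7.5) = -11.40°Rø.

-11.40°Rø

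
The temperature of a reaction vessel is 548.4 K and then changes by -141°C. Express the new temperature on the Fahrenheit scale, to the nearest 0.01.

Initial temperature in Celsius: 548.4 - 273.15 = 275.2500°C.
Final Celsius temperature: 275.2500 - 141.0000 = 134.2500°C.
In Fahrenheit: 134.2500 × 1.8 + 32 = 273.65°F.

273.65°F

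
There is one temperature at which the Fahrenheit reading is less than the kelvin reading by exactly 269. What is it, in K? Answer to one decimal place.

238.3 K

Let K be the kelvin reading. The Fahrenheit reading is F = 1.8·K - 459.67.
Require F - K = -269: (0.8)·K - 459.67 = -269.
K = (-269 + 459.67) / (0.8) = 238.3.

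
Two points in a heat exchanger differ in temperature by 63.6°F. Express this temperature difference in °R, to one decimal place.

Fahrenheit and Rankine degrees are the same size, so the interval is unchanged: 63.6.

63.6°R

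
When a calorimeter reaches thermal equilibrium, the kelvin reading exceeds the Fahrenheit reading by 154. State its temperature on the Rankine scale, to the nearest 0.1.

Let x be the Fahrenheit reading; then the kelvin reading is 5/9·x + 255.372.
(5/9·x + 255.372) - x = 154  ⇒  (-4/9)·x = -101.372  ⇒  x = 228.0875°F.
In Celsius: (228.0875 - 32) × 5/9 = 108.9375°C.
In Rankine: 108.9375 × 1.8 + 491.67 = 687.8°R.

687.8°R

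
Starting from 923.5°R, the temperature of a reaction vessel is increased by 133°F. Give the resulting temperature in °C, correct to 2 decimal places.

Initial temperature in Celsius: (923.5 - 491.67) × 5/9 = 239.9056°C.
The 133°F change is an interval, so only the factor 5/9 applies: +133 × 5/9 = +73.8889°C.
Final Celsius temperature: 239.9056 + 73.8889 = 313.7944°C.

313.79°C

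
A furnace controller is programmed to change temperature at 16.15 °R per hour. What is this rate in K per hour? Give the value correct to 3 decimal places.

8.972 K/hour

The quantity depends on a temperature interval, so only the ratio of degree sizes applies; the offset between the scales is irrelevant.
A change of 1°R is a change of 5/9 K, so 16.15 × 5/9 = 8.972.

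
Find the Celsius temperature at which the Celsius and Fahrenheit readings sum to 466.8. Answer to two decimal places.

Let C be the Celsius reading. The Fahrenheit reading is F = 1.8·C + 32.
Require C + F = 466.8: (2.8)·C + 32 = 466.8.
C = (466.8 - 32) / (2.8) = 155.29.

155.29°C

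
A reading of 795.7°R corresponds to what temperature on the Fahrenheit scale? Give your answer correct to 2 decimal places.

336.03°F

In Celsius: (795.7 - 491.67) × 5/9 = 168.9056°C.
In Fahrenheit: 168.9056 × 1.8 + 32 = 336.03°F.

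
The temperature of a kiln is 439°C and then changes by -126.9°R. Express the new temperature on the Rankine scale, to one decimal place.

1155.0°R

The 126.9°R change is an interval, so only the factor 5/9 applies: -126.9 × 5/9 = -70.5000°C.
Final Celsius temperature: 439.0000 - 70.5000 = 368.5000°C.
In Rankine: 368.5000 × 1.8 + 491.67 = 1155.0°R.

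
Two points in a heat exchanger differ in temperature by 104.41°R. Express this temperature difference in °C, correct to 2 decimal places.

58.01°C

For a temperature interval the offset drops out; only the factor 5/9 applies.
104.41 × 5/9 = 58.01.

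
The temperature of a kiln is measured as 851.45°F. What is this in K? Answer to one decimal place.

In Celsius: (851.45 - 32) × 5/9 = 455.2500°C.
In kelvin: 455.2500 + 273.15 = 728.4 K.

728.4 K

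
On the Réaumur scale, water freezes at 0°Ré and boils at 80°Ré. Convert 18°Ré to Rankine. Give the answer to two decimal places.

Linear interpolation between the fixed points: C = (18 - 0) × 100 / (80 - 0) = 22.5000°C.
Then 22.5000 × 1.8 + 491.67 = 532.17°R.

532.17°R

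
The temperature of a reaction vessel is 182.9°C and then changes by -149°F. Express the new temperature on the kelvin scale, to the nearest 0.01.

373.27 K

The 149°F change is an interval, so only the factor 5/9 applies: -149 × 5/9 = -82.7778°C.
Final Celsius temperature: 182.9000 - 82.7778 = 100.1222°C.
In kelvin: 100.1222 + 273.15 = 373.27 K.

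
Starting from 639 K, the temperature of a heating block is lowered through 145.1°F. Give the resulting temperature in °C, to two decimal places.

285.24°C

Initial temperature in Celsius: 639 - 273.15 = 365.8500°C.
The 145.1°F change is an interval, so only the factor 5/9 applies: -145.1 × 5/9 = -80.6111°C.
Final Celsius temperature: 365.8500 - 80.6111 = 285.2389°C.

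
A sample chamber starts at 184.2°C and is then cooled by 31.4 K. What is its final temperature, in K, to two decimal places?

The 31.4 K change is an interval; Kelvin and Celsius degrees are the same size, so ΔC = -31.4°C.
Final Celsius temperature: 184.2000 - 31.4000 = 152.8000°C.
In kelvin: 152.8000 + 273.15 = 425.95 K.

425.95 K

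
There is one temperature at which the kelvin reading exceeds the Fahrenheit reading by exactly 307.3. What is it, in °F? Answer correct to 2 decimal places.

-116.84°F

Let F be the Fahrenheit reading. The kelvin reading is K = 5/9·F + 255.372.
Require K - F = 307.3: (-4/9)·F + 255.372 = 307.3.
F = (307.3 - 255.372) / (-4/9) = -116.84.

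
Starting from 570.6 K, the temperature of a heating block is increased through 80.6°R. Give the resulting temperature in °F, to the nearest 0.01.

Initial temperature in Celsius: 570.6 - 273.15 = 297.4500°C.
The 80.6°R change is an interval, so only the factor 5/9 applies: +80.6 × 5/9 = +44.7778°C.
Final Celsius temperature: 297.4500 + 44.7778 = 342.2278°C.
In Fahrenheit: 342.2278 × 1.8 + 32 = 648.01°F.

648.01°F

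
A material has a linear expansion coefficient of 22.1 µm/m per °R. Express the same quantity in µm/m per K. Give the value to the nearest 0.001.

The quantity depends on a temperature interval, so only the ratio of degree sizes applies; the offset between the scales is irrelevant.
A change of 1 K is a change of 1.8°R, so per K the value is 22.1 × 1.8 = 39.780.

39.780 µm/m per K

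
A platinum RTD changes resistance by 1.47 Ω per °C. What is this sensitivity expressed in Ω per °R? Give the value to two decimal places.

Since only a temperature interval is involved, the additive offset between the scales drops out.
A change of 1°R is a change of 5/9°C, so per °R the value is 1.47 × 5/9 = 0.82.

0.82 Ω per °R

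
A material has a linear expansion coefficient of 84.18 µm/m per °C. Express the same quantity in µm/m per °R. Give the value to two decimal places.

The quantity depends on a temperature interval, so only the ratio of degree sizes applies; the offset between the scales is irrelevant.
A change of 1°R is a change of 5/9°C, so per °R the value is 84.18 × 5/9 = 46.77.

46.77 µm/m per °R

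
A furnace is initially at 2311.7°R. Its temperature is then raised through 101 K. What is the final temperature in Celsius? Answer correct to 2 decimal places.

Initial temperature in Celsius: (2311.7 - 491.67) × 5/9 = 1011.1278°C.
The 101 K change is an interval; Kelvin and Celsius degrees are the same size, so ΔC = +101°C.
Final Celsius temperature: 1011.1278 + 101.0000 = 1112.1278°C.

1112.13°C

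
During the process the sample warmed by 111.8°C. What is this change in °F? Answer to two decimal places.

For a temperature interval the offset drops out; only the factor 1.8 applies.
111.8 × 1.8 = 201.24.

201.24°F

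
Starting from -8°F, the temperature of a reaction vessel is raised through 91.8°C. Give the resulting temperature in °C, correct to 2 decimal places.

69.58°C

Initial temperature in Celsius: (-8 - 32) × 5/9 = -22.2222°C.
Final Celsius temperature: -22.2222 + 91.8000 = 69.5778°C.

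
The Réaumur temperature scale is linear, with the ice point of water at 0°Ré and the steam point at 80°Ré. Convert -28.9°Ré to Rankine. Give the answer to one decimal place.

426.6°R

Linear interpolation between the fixed points: C = (-28.9 - 0) × 100 / (80 - 0) = -36.1250°C.
Then -36.1250 × 1.8 + 491.67 = 426.6°R.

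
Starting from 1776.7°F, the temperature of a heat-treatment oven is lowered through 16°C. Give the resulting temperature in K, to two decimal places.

1226.43 K

Initial temperature in Celsius: (1776.7 - 32) × 5/9 = 969.2778°C.
Final Celsius temperature: 969.2778 - 16.0000 = 953.2778°C.
In kelvin: 953.2778 + 273.15 = 1226.43 K.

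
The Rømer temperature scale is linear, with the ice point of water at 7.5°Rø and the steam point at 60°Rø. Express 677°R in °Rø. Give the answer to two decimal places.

61.55°Rø

First in Celsius: (677 - 491.67) × 5/9 = 102.9611°C.
Linearly onto the Rømer scale: 7.5 + (102.9611 / 100) × (60 - 7.5) = 61.55°Rø.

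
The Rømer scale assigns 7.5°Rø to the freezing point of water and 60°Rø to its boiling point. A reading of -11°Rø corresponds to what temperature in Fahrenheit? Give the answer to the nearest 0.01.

-31.43°F

Linear interpolation between the fixed points: C = (-11 - 7.5) × 100 / (60 - 7.5) = -35.2381°C.
Then -35.2381 × 1.8 + 32 = -31.43°F.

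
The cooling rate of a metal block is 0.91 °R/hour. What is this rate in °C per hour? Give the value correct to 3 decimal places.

The quantity depends on a temperature interval, so only the ratio of degree sizes applies; the offset between the scales is irrelevant.
A change of 1°R is a change of 5/9°C, so 0.91 × 5/9 = 0.506.

0.506 °C/hour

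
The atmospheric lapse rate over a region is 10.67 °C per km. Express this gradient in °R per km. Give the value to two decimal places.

Since only a temperature interval is involved, the additive offset between the scales drops out.
A change of 1°C is a change of 1.8°R, so 10.67 × 1.8 = 19.21.

19.21 °R/km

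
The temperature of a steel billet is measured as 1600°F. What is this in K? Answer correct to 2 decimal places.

In Celsius: (1600 - 32) × 5/9 = 871.1111°C.
In kelvin: 871.1111 + 273.15 = 1144.26 K.

1144.26 K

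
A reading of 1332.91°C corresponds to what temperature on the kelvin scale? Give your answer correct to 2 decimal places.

1606.06 K

In kelvin: 1332.9100 + 273.15 = 1606.06 K.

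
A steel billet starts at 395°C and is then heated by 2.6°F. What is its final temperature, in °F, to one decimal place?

745.6°F

The 2.6°F change is an interval, so only the factor 5/9 applies: +2.6 × 5/9 = +1.4444°C.
Final Celsius temperature: 395.0000 + 1.4444 = 396.4444°C.
In Fahrenheit: 396.4444 × 1.8 + 32 = 745.6°F.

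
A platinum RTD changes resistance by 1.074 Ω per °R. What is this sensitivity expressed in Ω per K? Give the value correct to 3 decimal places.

Since only a temperature interval is involved, the additive offset between the scales drops out.
A change of 1 K is a change of 1.8°R, so per K the value is 1.074 × 1.8 = 1.933.

1.933 Ω per K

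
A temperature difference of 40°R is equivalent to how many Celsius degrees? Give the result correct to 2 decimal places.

An interval of 1°R corresponds to 5/9°C.
40 × 5/9 = 22.22.

22.22°C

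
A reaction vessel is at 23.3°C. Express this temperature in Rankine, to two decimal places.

533.61°R

In Rankine: 23.3000 × 1.8 + 491.67 = 533.61°R.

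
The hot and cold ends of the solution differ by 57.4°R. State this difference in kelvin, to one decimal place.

31.9 K

For a temperature interval the offset drops out; only the factor 5/9 applies.
57.4 × 5/9 = 31.9.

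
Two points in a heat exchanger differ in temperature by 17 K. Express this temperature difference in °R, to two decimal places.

For a temperature interval the offset drops out; only the factor 1.8 applies.
17 × 1.8 = 30.60.

30.60°R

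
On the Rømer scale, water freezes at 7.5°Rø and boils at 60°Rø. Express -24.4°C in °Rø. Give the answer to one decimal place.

-5.3°Rø

Linearly onto the Rømer scale: 7.5 + (-24.4000 / 100) × (60 - 7.5) = -5.3°Rø.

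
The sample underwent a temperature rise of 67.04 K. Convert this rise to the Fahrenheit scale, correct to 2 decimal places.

For a temperature interval the offset drops out; only the factor 1.8 applies.
67.04 × 1.8 = 120.67.

120.67°F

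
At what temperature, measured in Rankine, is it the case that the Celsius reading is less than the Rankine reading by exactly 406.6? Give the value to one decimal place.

Let R be the Rankine reading. The Celsius reading is C = 5/9·R - 273.15.
Require C - R = -406.6: (-4/9)·R - 273.15 = -406.6.
R = (-406.6 + 273.15) / (-4/9) = 300.3.

300.3°R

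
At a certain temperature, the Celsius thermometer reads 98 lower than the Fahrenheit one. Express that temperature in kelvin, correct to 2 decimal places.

Let x be the Fahrenheit reading; then the Celsius reading is 5/9·x - 17.7778.
(5/9·x - 17.7778) - x = -98  ⇒  (-4/9)·x = -80.2222  ⇒  x = 180.5000°F.
In Celsius: (180.5 - 32) × 5/9 = 82.5000°C.
In kelvin: 82.5000 + 273.15 = 355.65 K.

355.65 K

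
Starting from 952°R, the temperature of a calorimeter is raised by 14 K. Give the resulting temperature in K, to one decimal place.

542.9 K

Initial temperature in Celsius: (952 - 491.67) × 5/9 = 255.7389°C.
The 14 K change is an interval; Kelvin and Celsius degrees are the same size, so ΔC = +14°C.
Final Celsius temperature: 255.7389 + 14.0000 = 269.7389°C.
In kelvin: 269.7389 + 273.15 = 542.9 K.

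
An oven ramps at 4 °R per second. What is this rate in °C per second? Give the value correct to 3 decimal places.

Since only a temperature interval is involved, the additive offset between the scales drops out.
A change of 1°R is a change of 5/9°C, so 4 × 5/9 = 2.222.

2.222 °C/second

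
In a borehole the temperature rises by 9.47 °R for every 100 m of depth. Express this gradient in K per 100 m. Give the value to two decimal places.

Since only a temperature interval is involved, the additive offset between the scales drops out.
A change of 1°R is a change of 5/9 K, so 9.47 × 5/9 = 5.26.

5.26 K/100 m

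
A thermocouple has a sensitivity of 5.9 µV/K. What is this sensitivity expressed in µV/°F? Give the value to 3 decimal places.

3.278 µV/°F

Since only a temperature interval is involved, the additive offset between the scales drops out.
A change of 1°F is a change of 5/9 K, so per °F the value is 5.9 × 5/9 = 3.278.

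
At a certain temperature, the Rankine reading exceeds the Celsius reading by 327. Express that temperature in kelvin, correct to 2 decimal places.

Let x be the Rankine reading; then the Celsius reading is 5/9·x - 273.15.
(5/9·x - 273.15) - x = -327  ⇒  (-4/9)·x = -53.85  ⇒  x = 121.1625°R.
In Celsius: (121.1625 - 491.67) × 5/9 = -205.8375°C.
In kelvin: -205.8375 + 273.15 = 67.31 K.

67.31 K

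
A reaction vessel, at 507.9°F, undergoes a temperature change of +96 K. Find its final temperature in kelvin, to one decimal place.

Initial temperature in Celsius: (507.9 - 32) × 5/9 = 264.3889°C.
The 96 K change is an interval; Kelvin and Celsius degrees are the same size, so ΔC = +96°C.
Final Celsius temperature: 264.3889 + 96.0000 = 360.3889°C.
In kelvin: 360.3889 + 273.15 = 633.5 K.

633.5 K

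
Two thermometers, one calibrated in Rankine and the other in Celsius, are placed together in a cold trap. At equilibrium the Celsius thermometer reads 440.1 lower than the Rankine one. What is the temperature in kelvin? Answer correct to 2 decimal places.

208.69 K

Let x be the Rankine reading; then the Celsius reading is 5/9·x - 273.15.
(5/9·x - 273.15) - x = -440.1  ⇒  (-4/9)·x = -166.95  ⇒  x = 375.6375°R.
In Celsius: (375.6375 - 491.67) × 5/9 = -64.4625°C.
In kelvin: -64.4625 + 273.15 = 208.69 K.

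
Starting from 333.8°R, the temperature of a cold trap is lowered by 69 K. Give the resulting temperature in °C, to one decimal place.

Initial temperature in Celsius: (333.8 - 491.67) × 5/9 = -87.7056°C.
The 69 K change is an interval; Kelvin and Celsius degrees are the same size, so ΔC = -69°C.
Final Celsius temperature: -87.7056 - 69.0000 = -156.7056°C.

-156.7°C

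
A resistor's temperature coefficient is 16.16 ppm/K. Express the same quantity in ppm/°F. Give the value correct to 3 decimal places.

8.978 ppm/°F

Since only a temperature interval is involved, the additive offset between the scales drops out.
A change of 1°F is a change of 5/9 K, so per °F the value is 16.16 × 5/9 = 8.978.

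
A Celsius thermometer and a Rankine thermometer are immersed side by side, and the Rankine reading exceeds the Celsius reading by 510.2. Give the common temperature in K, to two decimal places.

296.31 K

Let x be the Celsius reading; then the Rankine reading is 1.8·x + 491.67.
(1.8·x + 491.67) - x = 510.2  ⇒  (0.8)·x = 18.53  ⇒  x = 23.1625°C.
In kelvin: 23.1625 + 273.15 = 296.31 K.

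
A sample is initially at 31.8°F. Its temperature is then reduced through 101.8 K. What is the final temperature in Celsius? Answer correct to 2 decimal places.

-101.91°C

Initial temperature in Celsius: (31.8 - 32) × 5/9 = -0.1111°C.
The 101.8 K change is an interval; Kelvin and Celsius degrees are the same size, so ΔC = -101.8°C.
Final Celsius temperature: -0.1111 - 101.8000 = -101.9111°C.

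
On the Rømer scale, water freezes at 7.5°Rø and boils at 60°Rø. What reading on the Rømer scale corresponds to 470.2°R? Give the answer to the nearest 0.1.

1.2°Rø

First in Celsius: (470.2 - 491.67) × 5/9 = -11.9278°C.
Linearly onto the Rømer scale: 7.5 + (-11.9278 / 100) × (60 - 7.5) = 1.2°Rø.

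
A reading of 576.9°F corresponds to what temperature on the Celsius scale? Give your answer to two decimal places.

302.72°C

In Celsius: (576.9 - 32) × 5/9 = 302.7222°C.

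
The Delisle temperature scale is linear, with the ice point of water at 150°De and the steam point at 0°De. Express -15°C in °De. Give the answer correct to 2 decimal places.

Linearly onto the Delisle scale: 150 + (-15.0000 / 100) × (0 - 150) = 172.50°De.

172.50°De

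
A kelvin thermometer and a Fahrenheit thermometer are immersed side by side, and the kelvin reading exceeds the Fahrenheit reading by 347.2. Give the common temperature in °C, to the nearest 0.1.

-132.6°C

Let x be the kelvin reading; then the Fahrenheit reading is 1.8·x - 459.67.
(1.8·x - 459.67) - x = -347.2  ⇒  (0.8)·x = 112.47  ⇒  x = 140.5875 K.
In Celsius: 140.5875 - 273.15 = -132.6°C.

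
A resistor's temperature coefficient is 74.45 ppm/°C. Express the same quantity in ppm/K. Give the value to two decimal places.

74.45 ppm/K

The quantity depends on a temperature interval, so only the ratio of degree sizes applies; the offset between the scales is irrelevant.
A change of 1 K is a change of 1°C, so per K the value is 74.45 × 1 = 74.45.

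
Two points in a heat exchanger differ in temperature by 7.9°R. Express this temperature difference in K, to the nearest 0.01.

For a temperature interval the offset drops out; only the factor 5/9 applies.
7.9 × 5/9 = 4.39.

4.39 K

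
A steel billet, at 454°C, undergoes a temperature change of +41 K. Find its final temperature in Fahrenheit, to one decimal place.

923.0°F

The 41 K change is an interval; Kelvin and Celsius degrees are the same size, so ΔC = +41°C.
Final Celsius temperature: 454.0000 + 41.0000 = 495.0000°C.
In Fahrenheit: 495.0000 × 1.8 + 32 = 923.0°F.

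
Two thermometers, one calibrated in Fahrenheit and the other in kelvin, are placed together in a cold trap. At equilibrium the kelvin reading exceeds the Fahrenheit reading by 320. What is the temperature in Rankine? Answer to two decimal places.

314.26°R

Let x be the Fahrenheit reading; then the kelvin reading is 5/9·x + 255.372.
(5/9·x + 255.372) - x = 320  ⇒  (-4/9)·x = 64.6278  ⇒  x = -145.4125°F.
In Celsius: (-145.4125 - 32) × 5/9 = -98.5625°C.
In Rankine: -98.5625 × 1.8 + 491.67 = 314.26°R.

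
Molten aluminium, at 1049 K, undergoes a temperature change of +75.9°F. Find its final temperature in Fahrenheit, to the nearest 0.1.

1504.4°F

Initial temperature in Celsius: 1049 - 273.15 = 775.8500°C.
The 75.9°F change is an interval, so only the factor 5/9 applies: +75.9 × 5/9 = +42.1667°C.
Final Celsius temperature: 775.8500 + 42.1667 = 818.0167°C.
In Fahrenheit: 818.0167 × 1.8 + 32 = 1504.4°F.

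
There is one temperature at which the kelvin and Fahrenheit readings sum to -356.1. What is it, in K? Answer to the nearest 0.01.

36.99 K

Let K be the kelvin reading. The Fahrenheit reading is F = 1.8·K - 459.67.
Require K + F = -356.1: (2.8)·K - 459.67 = -356.1.
K = (-356.1 + 459.67) / (2.8) = 36.99.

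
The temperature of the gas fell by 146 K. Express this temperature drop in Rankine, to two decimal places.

262.80°R

An interval of 1 K corresponds to 1.8°R.
146 × 1.8 = 262.80.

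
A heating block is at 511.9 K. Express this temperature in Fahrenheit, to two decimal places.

461.75°F

In Celsius: 511.9 - 273.15 = 238.7500°C.
In Fahrenheit: 238.7500 × 1.8 + 32 = 461.75°F.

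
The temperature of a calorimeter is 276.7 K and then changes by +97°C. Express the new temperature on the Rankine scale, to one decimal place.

Initial temperature in Celsius: 276.7 - 273.15 = 3.5500°C.
Final Celsius temperature: 3.5500 + 97.0000 = 100.5500°C.
In Rankine: 100.5500 × 1.8 + 491.67 = 672.7°R.

672.7°R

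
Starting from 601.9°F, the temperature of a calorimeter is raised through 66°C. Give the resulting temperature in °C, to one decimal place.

382.6°C

Initial temperature in Celsius: (601.9 - 32) × 5/9 = 316.6111°C.
Final Celsius temperature: 316.6111 + 66.0000 = 382.6111°C.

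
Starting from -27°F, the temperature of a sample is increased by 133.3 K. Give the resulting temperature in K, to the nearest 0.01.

373.67 K

Initial temperature in Celsius: (-27 - 32) × 5/9 = -32.7778°C.
The 133.3 K change is an interval; Kelvin and Celsius degrees are the same size, so ΔC = +133.3°C.
Final Celsius temperature: -32.7778 + 133.3000 = 100.5222°C.
In kelvin: 100.5222 + 273.15 = 373.67 K.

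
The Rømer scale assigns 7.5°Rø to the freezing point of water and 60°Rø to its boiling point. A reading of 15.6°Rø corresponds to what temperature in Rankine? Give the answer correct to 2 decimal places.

Linear interpolation between the fixed points: C = (15.6 - 7.5) × 100 / (60 - 7.5) = 15.4286°C.
Then 15.4286 × 1.8 + 491.67 = 519.44°R.

519.44°R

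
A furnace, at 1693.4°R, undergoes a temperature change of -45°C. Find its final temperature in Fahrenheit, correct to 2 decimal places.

Initial temperature in Celsius: (1693.4 - 491.67) × 5/9 = 667.6278°C.
Final Celsius temperature: 667.6278 - 45.0000 = 622.6278°C.
In Fahrenheit: 622.6278 × 1.8 + 32 = 1152.73°F.

1152.73°F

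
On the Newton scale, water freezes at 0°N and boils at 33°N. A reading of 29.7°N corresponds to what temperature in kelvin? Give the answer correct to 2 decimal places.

Linear interpolation between the fixed points: C = (29.7 - 0) × 100 / (33 - 0) = 90.0000°C.
Then 90.0000 + 273.15 = 363.15 K.

363.15 K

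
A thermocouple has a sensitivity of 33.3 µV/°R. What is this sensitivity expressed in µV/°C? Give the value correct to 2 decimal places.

Since only a temperature interval is involved, the additive offset between the scales drops out.
A change of 1°C is a change of 1.8°R, so per °C the value is 33.3 × 1.8 = 59.94.

59.94 µV/°C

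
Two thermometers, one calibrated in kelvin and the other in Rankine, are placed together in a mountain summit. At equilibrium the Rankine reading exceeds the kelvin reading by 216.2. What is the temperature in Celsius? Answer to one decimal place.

Let x be the kelvin reading; then the Rankine reading is 1.8·x.
(1.8·x) - x = 216.2  ⇒  (0.8)·x = 216.2  ⇒  x = 270.2500 K.
In Celsius: 270.25 - 273.15 = -2.9°C.

-2.9°C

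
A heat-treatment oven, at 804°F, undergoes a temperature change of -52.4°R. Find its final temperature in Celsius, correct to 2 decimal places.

399.78°C

Initial temperature in Celsius: (804 - 32) × 5/9 = 428.8889°C.
The 52.4°R change is an interval, so only the factor 5/9 applies: -52.4 × 5/9 = -29.1111°C.
Final Celsius temperature: 428.8889 - 29.1111 = 399.7778°C.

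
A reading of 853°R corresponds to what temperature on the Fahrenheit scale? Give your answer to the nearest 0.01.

393.33°F

In Celsius: (853 - 491.67) × 5/9 = 200.7389°C.
In Fahrenheit: 200.7389 × 1.8 + 32 = 393.33°F.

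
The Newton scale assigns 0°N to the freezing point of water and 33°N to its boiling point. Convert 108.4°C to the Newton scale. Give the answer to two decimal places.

35.77°N

Linearly onto the Newton scale: 0 + (108.4000 / 100) × (33 - 0) = 35.77°N.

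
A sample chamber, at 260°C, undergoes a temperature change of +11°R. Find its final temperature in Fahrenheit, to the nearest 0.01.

The 11°R change is an interval, so only the factor 5/9 applies: +11 × 5/9 = +6.1111°C.
Final Celsius temperature: 260.0000 + 6.1111 = 266.1111°C.
In Fahrenheit: 266.1111 × 1.8 + 32 = 511.00°F.

511.00°F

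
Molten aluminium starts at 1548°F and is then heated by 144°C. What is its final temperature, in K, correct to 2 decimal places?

1259.37 K

Initial temperature in Celsius: (1548 - 32) × 5/9 = 842.2222°C.
Final Celsius temperature: 842.2222 + 144.0000 = 986.2222°C.
In kelvin: 986.2222 + 273.15 = 1259.37 K.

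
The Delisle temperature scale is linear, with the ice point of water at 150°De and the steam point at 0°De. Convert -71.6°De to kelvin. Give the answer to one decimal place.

420.9 K

Linear interpolation between the fixed points: C = (-71.6 - 150) × 100 / (0 - 150) = 147.7333°C.
Then 147.7333 + 273.15 = 420.9 K.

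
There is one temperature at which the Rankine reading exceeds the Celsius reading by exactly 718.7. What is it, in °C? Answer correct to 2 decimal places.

283.79°C

Let C be the Celsius reading. The Rankine reading is R = 1.8·C + 491.67.
Require R - C = 718.7: (0.8)·C + 491.67 = 718.7.
C = (718.7 - 491.67) / (0.8) = 283.79.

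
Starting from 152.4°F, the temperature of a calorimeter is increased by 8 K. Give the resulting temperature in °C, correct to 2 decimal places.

Initial temperature in Celsius: (152.4 - 32) × 5/9 = 66.8889°C.
The 8 K change is an interval; Kelvin and Celsius degrees are the same size, so ΔC = +8°C.
Final Celsius temperature: 66.8889 + 8.0000 = 74.8889°C.

74.89°C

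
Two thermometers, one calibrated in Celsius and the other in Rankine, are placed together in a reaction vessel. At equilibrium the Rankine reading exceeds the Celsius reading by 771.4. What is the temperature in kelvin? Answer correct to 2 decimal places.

622.81 K

Let x be the Celsius reading; then the Rankine reading is 1.8·x + 491.67.
(1.8·x + 491.67) - x = 771.4  ⇒  (0.8)·x = 279.73  ⇒  x = 349.6625°C.
In kelvin: 349.6625 + 273.15 = 622.81 K.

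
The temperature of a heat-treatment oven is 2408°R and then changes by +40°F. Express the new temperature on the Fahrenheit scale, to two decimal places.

Initial temperature in Celsius: (2408 - 491.67) × 5/9 = 1064.6278°C.
The 40°F change is an interval, so only the factor 5/9 applies: +40 × 5/9 = +22.2222°C.
Final Celsius temperature: 1064.6278 + 22.2222 = 1086.8500°C.
In Fahrenheit: 1086.8500 × 1.8 + 32 = 1988.33°F.

1988.33°F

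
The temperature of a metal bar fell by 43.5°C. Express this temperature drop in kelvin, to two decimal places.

Celsius and kelvin degrees are the same size, so the interval is unchanged: 43.50.

43.50 K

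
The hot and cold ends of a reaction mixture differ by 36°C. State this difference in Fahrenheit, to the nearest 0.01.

64.80°F

For a temperature interval the offset drops out; only the factor 1.8 applies.
36 × 1.8 = 64.80.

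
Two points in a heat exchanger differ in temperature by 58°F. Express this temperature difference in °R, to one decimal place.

58.0°R

Fahrenheit and Rankine degrees are the same size, so the interval is unchanged: 58.0.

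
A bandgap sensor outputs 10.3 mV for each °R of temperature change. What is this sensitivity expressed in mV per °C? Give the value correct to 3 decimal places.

Since only a temperature interval is involved, the additive offset between the scales drops out.
A change of 1°C is a change of 1.8°R, so per °C the value is 10.3 × 1.8 = 18.540.

18.540 mV per °C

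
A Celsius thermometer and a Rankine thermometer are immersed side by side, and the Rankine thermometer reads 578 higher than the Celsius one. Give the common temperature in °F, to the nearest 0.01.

Let x be the Celsius reading; then the Rankine reading is 1.8·x + 491.67.
(1.8·x + 491.67) - x = 578  ⇒  (0.8)·x = 86.33  ⇒  x = 107.9125°C.
In Fahrenheit: 107.9125 × 1.8 + 32 = 226.24°F.

226.24°F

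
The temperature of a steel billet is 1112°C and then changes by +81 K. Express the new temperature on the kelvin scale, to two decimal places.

1466.15 K

The 81 K change is an interval; Kelvin and Celsius degrees are the same size, so ΔC = +81°C.
Final Celsius temperature: 1112.0000 + 81.0000 = 1193.0000°C.
In kelvin: 1193.0000 + 273.15 = 1466.15 K.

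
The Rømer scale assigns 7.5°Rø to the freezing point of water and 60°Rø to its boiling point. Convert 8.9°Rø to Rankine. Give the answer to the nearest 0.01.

Linear interpolation between the fixed points: C = (8.9 - 7.5) × 100 / (60 - 7.5) = 2.6667°C.
Then 2.6667 × 1.8 + 491.67 = 496.47°R.

496.47°R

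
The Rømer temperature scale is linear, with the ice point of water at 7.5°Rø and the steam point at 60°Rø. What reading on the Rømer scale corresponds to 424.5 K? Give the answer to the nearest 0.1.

First in Celsius: 424.5 - 273.15 = 151.3500°C.
Linearly onto the Rømer scale: 7.5 + (151.3500 / 100) × (60 - 7.5) = 87.0°Rø.

87.0°Rø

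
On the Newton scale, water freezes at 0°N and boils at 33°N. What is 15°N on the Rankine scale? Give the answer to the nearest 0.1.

573.5°R

Linear interpolation between the fixed points: C = (15 - 0) × 100 / (33 - 0) = 45.4545°C.
Then 45.4545 × 1.8 + 491.67 = 573.5°R.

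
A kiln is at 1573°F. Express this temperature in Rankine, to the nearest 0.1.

2032.7°R

In Celsius: (1573 - 32) × 5/9 = 856.1111°C.
In Rankine: 856.1111 × 1.8 + 491.67 = 2032.7°R.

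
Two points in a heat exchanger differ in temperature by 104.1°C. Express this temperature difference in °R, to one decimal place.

187.4°R

Only the scale ratio 1.8 matters for a change in temperature.
104.1 × 1.8 = 187.4.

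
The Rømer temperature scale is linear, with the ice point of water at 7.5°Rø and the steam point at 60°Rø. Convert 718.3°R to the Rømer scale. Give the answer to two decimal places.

First in Celsius: (718.3 - 491.67) × 5/9 = 125.9056°C.
Linearly onto the Rømer scale: 7.5 + (125.9056 / 100) × (60 - 7.5) = 73.60°Rø.

73.60°Rø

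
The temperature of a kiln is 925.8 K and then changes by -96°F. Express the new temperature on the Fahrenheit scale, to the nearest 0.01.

1110.77°F

Initial temperature in Celsius: 925.8 - 273.15 = 652.6500°C.
The 96°F change is an interval, so only the factor 5/9 applies: -96 × 5/9 = -53.3333°C.
Final Celsius temperature: 652.6500 - 53.3333 = 599.3167°C.
In Fahrenheit: 599.3167 × 1.8 + 32 = 1110.77°F.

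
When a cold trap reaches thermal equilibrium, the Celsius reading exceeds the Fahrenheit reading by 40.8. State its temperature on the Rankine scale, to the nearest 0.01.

Let x be the Celsius reading; then the Fahrenheit reading is 1.8·x + 32.
(1.8·x + 32) - x = -40.8  ⇒  (0.8)·x = -72.8  ⇒  x = -91.0000°C.
In Rankine: -91.0000 × 1.8 + 491.67 = 327.87°R.

327.87°R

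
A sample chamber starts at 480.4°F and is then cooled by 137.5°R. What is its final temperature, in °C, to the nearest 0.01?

172.72°C

Initial temperature in Celsius: (480.4 - 32) × 5/9 = 249.1111°C.
The 137.5°R change is an interval, so only the factor 5/9 applies: -137.5 × 5/9 = -76.3889°C.
Final Celsius temperature: 249.1111 - 76.3889 = 172.7222°C.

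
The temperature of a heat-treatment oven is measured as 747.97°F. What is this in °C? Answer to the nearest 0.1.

In Celsius: (747.97 - 32) × 5/9 = 397.7611°C.

397.8°C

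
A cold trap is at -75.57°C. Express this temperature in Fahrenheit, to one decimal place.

-104.0°F

In Fahrenheit: -75.5700 × 1.8 + 32 = -104.0°F.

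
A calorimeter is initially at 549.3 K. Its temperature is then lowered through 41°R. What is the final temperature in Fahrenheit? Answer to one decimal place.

Initial temperature in Celsius: 549.3 - 273.15 = 276.1500°C.
The 41°R change is an interval, so only the factor 5/9 applies: -41 × 5/9 = -22.7778°C.
Final Celsius temperature: 276.1500 - 22.7778 = 253.3722°C.
In Fahrenheit: 253.3722 × 1.8 + 32 = 488.1°F.

488.1°F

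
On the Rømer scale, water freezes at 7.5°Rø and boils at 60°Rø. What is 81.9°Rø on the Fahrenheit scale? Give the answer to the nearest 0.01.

Linear interpolation between the fixed points: C = (81.9 - 7.5) × 100 / (60 - 7.5) = 141.7143°C.
Then 141.7143 × 1.8 + 32 = 287.09°F.

287.09°F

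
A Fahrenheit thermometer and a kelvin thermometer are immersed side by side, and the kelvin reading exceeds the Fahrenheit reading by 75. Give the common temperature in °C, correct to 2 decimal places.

207.69°C

Let x be the Fahrenheit reading; then the kelvin reading is 5/9·x + 255.372.
(5/9·x + 255.372) - x = 75  ⇒  (-4/9)·x = -180.372  ⇒  x = 405.8375°F.
In Celsius: (405.8375 - 32) × 5/9 = 207.69°C.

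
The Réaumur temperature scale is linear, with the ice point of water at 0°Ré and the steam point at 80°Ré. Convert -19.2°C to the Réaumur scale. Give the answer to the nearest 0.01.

-15.36°Ré

Linearly onto the Réaumur scale: 0 + (-19.2000 / 100) × (80 - 0) = -15.36°Ré.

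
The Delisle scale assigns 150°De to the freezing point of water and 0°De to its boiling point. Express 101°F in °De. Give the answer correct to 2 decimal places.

First in Celsius: (101 - 32) × 5/9 = 38.3333°C.
Linearly onto the Delisle scale: 150 + (38.3333 / 100) × (0 - 150) = 92.50°De.

92.50°De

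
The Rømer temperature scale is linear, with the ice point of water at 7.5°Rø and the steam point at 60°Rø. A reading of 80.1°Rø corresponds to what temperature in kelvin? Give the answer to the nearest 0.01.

Linear interpolation between the fixed points: C = (80.1 - 7.5) × 100 / (60 - 7.5) = 138.2857°C.
Then 138.2857 + 273.15 = 411.44 K.

411.44 K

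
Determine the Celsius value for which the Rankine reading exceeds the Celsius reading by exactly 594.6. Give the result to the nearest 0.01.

Let C be the Celsius reading. The Rankine reading is R = 1.8·C + 491.67.
Require R - C = 594.6: (0.8)·C + 491.67 = 594.6.
C = (594.6 - 491.67) / (0.8) = 128.66.

128.66°C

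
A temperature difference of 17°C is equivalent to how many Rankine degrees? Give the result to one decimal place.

Only the scale ratio 1.8 matters for a change in temperature.
17 × 1.8 = 30.6.

30.6°R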